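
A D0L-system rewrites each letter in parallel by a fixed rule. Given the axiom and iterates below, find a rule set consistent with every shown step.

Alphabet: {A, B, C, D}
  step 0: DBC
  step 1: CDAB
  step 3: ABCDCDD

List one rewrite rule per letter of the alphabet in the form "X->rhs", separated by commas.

  step 0 ⇒ step 1: DBC ⇒ CD·A·B
    B ↦ A
    C ↦ B
    D ↦ CD
    A ↦ D  (constrained at step 1)

A->D, B->A, C->B, D->CD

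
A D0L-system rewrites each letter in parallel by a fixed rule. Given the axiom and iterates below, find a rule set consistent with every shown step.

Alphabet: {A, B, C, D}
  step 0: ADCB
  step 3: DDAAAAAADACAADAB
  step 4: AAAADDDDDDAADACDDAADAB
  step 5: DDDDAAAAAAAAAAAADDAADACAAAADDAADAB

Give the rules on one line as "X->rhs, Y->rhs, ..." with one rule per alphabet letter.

A->D, B->AB, C->AC, D->AA

  step 4 ⇒ step 5: AAAADDDDDDAADACDDAADAB ⇒ D·D·D·D·AA·AA·AA·AA·AA·AA·D·D·AA·D·AC·AA·AA·D·D·AA·D·AB
    A ↦ D
    B ↦ AB
    C ↦ AC
    D ↦ AA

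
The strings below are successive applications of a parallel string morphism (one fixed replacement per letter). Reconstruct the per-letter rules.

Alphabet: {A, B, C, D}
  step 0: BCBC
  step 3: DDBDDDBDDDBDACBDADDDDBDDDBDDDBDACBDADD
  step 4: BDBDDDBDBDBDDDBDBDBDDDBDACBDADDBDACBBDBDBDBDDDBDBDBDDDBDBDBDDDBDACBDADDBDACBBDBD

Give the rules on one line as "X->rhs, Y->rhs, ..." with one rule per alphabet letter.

A->ACB, B->DD, C->DA, D->BD

  step 3 ⇒ step 4: DDBDDDBDDDBDACBDADDDDBDDDBDDDBDACBDADD ⇒ BD·BD·DD·BD·BD·BD·DD·BD·BD·BD·DD·BD·ACB·DA·DD·BD·ACB·BD·BD·BD·BD·DD·BD·BD·BD·DD·BD·BD·BD·DD·BD·ACB·DA·DD·BD·ACB·BD·BD
    A ↦ ACB
    B ↦ DD
    C ↦ DA
    D ↦ BD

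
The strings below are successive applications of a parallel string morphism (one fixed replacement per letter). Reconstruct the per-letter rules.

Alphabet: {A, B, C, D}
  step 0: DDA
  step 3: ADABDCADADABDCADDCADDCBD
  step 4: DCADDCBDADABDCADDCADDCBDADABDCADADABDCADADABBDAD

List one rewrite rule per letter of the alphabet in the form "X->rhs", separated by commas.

A->DC, B->BD, C->AB, D->AD

  step 3 ⇒ step 4: ADABDCADADABDCADDCADDCBD ⇒ DC·AD·DC·BD·AD·AB·DC·AD·DC·AD·DC·BD·AD·AB·DC·AD·AD·AB·DC·AD·AD·AB·BD·AD
    A ↦ DC
    B ↦ BD
    C ↦ AB
    D ↦ AD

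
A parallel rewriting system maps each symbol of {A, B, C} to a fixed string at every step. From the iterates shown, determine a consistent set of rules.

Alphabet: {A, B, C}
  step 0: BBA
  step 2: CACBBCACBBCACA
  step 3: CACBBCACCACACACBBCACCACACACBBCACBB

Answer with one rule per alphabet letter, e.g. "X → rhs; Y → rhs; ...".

  step 2 ⇒ step 3: CACBBCACBBCACA ⇒ CAC·BB·CAC·CA·CA·CAC·BB·CAC·CA·CA·CAC·BB·CAC·BB
    A ↦ BB
    B ↦ CA
    C ↦ CAC

A->BB, B->CA, C->CAC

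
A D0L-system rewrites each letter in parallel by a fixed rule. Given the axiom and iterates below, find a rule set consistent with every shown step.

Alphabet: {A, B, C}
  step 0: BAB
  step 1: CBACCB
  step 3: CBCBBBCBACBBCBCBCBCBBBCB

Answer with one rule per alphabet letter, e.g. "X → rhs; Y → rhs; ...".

A->AC, B->CB, C->BB

  step 0 ⇒ step 1: BAB ⇒ CB·AC·CB
    A ↦ AC
    B ↦ CB
    C ↦ BB  (constrained at step 1)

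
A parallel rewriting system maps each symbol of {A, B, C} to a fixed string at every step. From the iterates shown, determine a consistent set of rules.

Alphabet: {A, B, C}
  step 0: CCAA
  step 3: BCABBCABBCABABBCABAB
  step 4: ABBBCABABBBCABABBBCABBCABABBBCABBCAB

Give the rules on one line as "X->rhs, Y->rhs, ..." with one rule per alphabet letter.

A->BC, B->AB, C->B

  step 3 ⇒ step 4: BCABBCABBCABABBCABAB ⇒ AB·B·BC·AB·AB·B·BC·AB·AB·B·BC·AB·BC·AB·AB·B·BC·AB·BC·AB
    A ↦ BC
    B ↦ AB
    C ↦ B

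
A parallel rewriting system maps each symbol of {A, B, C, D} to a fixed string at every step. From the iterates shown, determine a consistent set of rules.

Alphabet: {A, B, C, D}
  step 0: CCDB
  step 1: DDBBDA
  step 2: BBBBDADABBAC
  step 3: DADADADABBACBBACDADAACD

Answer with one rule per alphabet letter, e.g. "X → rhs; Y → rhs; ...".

  step 2 ⇒ step 3: BBBBDADABBAC ⇒ DA·DA·DA·DA·BB·AC·BB·AC·DA·DA·AC·D
    A ↦ AC
    B ↦ DA
    C ↦ D
    D ↦ BB

A->AC, B->DA, C->D, D->BB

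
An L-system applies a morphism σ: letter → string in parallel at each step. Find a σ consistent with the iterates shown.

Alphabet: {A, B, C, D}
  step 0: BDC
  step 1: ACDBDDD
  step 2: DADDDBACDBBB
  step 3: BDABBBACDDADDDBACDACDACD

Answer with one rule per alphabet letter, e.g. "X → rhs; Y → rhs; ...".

A->DA, B->ACD, C->DDD, D->B

  step 2 ⇒ step 3: DADDDBACDBBB ⇒ B·DA·B·B·B·ACD·DA·DDD·B·ACD·ACD·ACD
    A ↦ DA
    B ↦ ACD
    C ↦ DDD
    D ↦ B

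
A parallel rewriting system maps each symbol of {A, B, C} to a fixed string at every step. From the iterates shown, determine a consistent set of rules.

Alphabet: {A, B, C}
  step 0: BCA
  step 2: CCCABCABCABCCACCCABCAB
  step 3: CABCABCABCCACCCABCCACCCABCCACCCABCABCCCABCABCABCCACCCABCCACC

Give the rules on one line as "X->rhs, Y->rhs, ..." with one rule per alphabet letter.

A->CC, B->ACC, C->CAB

  step 2 ⇒ step 3: CCCABCABCABCCACCCABCAB ⇒ CAB·CAB·CAB·CC·ACC·CAB·CC·ACC·CAB·CC·ACC·CAB·CAB·CC·CAB·CAB·CAB·CC·ACC·CAB·CC·ACC
    A ↦ CC
    B ↦ ACC
    C ↦ CAB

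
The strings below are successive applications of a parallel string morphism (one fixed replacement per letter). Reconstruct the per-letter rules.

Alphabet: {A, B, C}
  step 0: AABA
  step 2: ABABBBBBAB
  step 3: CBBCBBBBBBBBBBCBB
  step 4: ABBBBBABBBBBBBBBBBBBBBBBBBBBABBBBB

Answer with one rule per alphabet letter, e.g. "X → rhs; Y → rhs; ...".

  step 3 ⇒ step 4: CBBCBBBBBBBBBBCBB ⇒ AB·BB·BB·AB·BB·BB·BB·BB·BB·BB·BB·BB·BB·BB·AB·BB·BB
    B ↦ BB
    C ↦ AB
  step 2 ⇒ step 3: ABABBBBBAB ⇒ C·BB·C·BB·BB·BB·BB·BB·C·BB
    A ↦ C

A->C, B->BB, C->AB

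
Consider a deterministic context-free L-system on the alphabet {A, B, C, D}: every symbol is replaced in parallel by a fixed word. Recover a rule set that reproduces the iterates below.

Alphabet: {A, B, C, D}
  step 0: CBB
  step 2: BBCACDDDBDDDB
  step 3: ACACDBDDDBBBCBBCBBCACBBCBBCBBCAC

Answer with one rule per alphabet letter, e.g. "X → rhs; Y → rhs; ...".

  step 2 ⇒ step 3: BBCACDDDBDDDB ⇒ AC·AC·DB·DD·DB·BBC·BBC·BBC·AC·BBC·BBC·BBC·AC
    A ↦ DD
    B ↦ AC
    C ↦ DB
    D ↦ BBC

A->DD, B->AC, C->DB, D->BBC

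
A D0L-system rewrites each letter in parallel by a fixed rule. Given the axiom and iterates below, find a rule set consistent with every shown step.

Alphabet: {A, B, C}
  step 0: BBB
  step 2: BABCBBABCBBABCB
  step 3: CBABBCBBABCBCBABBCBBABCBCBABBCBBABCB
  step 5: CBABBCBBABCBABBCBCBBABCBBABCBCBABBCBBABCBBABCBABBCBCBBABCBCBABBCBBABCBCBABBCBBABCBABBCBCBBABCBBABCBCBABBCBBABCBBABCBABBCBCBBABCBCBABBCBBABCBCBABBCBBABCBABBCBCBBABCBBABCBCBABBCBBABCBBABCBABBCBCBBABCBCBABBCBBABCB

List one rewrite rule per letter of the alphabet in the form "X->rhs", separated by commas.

  step 2 ⇒ step 3: BABCBBABCBBABCB ⇒ CB·ABB·CB·BAB·CB·CB·ABB·CB·BAB·CB·CB·ABB·CB·BAB·CB
    A ↦ ABB
    B ↦ CB
    C ↦ BAB

A->ABB, B->CB, C->BAB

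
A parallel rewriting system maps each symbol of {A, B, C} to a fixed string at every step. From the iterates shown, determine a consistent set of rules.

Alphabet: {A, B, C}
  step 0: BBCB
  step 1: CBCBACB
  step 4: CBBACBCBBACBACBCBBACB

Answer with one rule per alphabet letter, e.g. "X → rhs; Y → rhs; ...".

  step 0 ⇒ step 1: BBCB ⇒ CB·CB·A·CB
    B ↦ CB
    C ↦ A
    A ↦ B  (constrained at step 1)

A->B, B->CB, C->A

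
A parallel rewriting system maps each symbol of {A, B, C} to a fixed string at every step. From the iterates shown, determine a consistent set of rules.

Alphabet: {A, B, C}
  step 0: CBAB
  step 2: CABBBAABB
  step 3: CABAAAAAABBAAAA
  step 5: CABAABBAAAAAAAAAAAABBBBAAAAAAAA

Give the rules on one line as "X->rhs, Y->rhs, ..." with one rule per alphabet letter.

  step 2 ⇒ step 3: CABBBAABB ⇒ CA·B·AA·AA·AA·B·B·AA·AA
    A ↦ B
    B ↦ AA
    C ↦ CA

A->B, B->AA, C->CA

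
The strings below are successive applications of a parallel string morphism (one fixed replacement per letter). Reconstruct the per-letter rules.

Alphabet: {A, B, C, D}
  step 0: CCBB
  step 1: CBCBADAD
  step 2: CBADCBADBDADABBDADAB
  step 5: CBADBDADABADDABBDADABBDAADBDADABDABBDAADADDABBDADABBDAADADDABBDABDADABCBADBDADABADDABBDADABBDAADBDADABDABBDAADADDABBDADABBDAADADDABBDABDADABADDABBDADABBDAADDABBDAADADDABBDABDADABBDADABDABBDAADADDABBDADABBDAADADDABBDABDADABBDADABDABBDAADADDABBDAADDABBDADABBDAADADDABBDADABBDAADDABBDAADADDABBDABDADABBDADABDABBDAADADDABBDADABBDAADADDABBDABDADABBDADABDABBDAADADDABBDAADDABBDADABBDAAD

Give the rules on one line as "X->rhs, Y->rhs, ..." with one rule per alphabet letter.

  step 1 ⇒ step 2: CBCBADAD ⇒ CB·AD·CB·AD·BDA·DAB·BDA·DAB
    A ↦ BDA
    B ↦ AD
    C ↦ CB
    D ↦ DAB

A->BDA, B->AD, C->CB, D->DAB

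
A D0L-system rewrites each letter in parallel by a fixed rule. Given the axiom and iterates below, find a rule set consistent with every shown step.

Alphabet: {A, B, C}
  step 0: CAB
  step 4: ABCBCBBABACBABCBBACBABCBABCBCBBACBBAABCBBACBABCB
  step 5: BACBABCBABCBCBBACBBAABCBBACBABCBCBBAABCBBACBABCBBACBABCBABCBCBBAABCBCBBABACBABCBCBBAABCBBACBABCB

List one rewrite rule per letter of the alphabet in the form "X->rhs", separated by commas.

  step 4 ⇒ step 5: ABCBCBBABACBABCBBACBABCBABCBCBBACBBAABCBBACBABCB ⇒ BA·CB·AB·CB·AB·CB·CB·BA·CB·BA·AB·CB·BA·CB·AB·CB·CB·BA·AB·CB·BA·CB·AB·CB·BA·CB·AB·CB·AB·CB·CB·BA·AB·CB·CB·BA·BA·CB·AB·CB·CB·BA·AB·CB·BA·CB·AB·CB
    A ↦ BA
    B ↦ CB
    C ↦ AB

A->BA, B->CB, C->AB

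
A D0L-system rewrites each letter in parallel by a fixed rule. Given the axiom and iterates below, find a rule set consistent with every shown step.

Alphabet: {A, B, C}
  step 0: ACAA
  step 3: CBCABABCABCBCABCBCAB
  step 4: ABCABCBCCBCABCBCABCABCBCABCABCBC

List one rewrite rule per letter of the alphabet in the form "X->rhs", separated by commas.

A->CB, B->C, C->AB

  step 3 ⇒ step 4: CBCABABCABCBCABCBCAB ⇒ AB·C·AB·CB·C·CB·C·AB·CB·C·AB·C·AB·CB·C·AB·C·AB·CB·C
    A ↦ CB
    B ↦ C
    C ↦ AB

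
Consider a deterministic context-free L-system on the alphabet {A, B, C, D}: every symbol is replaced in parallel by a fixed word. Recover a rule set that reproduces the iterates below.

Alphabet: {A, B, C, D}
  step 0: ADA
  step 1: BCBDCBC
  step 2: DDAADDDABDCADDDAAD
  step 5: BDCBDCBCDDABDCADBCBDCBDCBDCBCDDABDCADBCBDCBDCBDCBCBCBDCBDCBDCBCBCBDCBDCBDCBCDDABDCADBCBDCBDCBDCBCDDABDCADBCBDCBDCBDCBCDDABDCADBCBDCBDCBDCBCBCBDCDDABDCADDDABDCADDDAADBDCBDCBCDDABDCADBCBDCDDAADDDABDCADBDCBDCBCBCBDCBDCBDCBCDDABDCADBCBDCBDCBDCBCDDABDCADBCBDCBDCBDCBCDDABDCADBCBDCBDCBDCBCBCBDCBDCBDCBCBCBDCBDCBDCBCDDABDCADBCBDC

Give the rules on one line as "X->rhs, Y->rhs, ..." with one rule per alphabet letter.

A->BC, B->DDA, C->AD, D->BDC

  step 1 ⇒ step 2: BCBDCBC ⇒ DDA·AD·DDA·BDC·AD·DDA·AD
    B ↦ DDA
    C ↦ AD
    D ↦ BDC
  step 0 ⇒ step 1: ADA ⇒ BC·BDC·BC
    A ↦ BC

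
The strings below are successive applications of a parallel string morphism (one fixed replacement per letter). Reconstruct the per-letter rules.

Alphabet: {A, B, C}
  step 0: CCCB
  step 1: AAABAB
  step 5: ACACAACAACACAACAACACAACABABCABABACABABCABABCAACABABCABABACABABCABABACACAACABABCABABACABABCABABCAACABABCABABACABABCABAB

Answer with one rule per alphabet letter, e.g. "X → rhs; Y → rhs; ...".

  step 0 ⇒ step 1: CCCB ⇒ A·A·A·BAB
    B ↦ BAB
    C ↦ A
    A ↦ CA  (constrained at step 1)

A->CA, B->BAB, C->A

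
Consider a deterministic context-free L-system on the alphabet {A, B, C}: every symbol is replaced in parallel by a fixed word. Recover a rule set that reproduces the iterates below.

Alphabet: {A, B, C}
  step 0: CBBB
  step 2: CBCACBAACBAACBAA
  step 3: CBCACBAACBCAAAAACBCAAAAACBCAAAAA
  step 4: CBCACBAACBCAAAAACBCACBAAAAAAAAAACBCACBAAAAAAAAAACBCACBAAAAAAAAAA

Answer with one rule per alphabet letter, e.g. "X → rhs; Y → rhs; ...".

  step 3 ⇒ step 4: CBCACBAACBCAAAAACBCAAAAACBCAAAAA ⇒ CB·CA·CB·AA·CB·CA·AA·AA·CB·CA·CB·AA·AA·AA·AA·AA·CB·CA·CB·AA·AA·AA·AA·AA·CB·CA·CB·AA·AA·AA·AA·AA
    A ↦ AA
    B ↦ CA
    C ↦ CB

A->AA, B->CA, C->CB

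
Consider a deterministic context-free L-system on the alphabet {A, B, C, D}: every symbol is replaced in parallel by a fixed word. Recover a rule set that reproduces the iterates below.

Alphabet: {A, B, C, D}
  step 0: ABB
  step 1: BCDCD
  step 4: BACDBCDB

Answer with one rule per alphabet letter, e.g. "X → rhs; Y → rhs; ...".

A->B, B->CD, C->A, D->C

  step 0 ⇒ step 1: ABB ⇒ B·CD·CD
    A ↦ B
    B ↦ CD
    C ↦ A  (constrained at step 1)
    D ↦ C  (constrained at step 1)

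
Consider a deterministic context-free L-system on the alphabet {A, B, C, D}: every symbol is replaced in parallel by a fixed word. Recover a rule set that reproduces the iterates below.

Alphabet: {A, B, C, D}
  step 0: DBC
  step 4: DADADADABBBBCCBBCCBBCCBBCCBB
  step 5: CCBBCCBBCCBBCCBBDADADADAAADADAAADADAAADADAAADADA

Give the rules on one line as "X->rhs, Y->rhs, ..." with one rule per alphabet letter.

A->BB, B->DA, C->A, D->CC

  step 4 ⇒ step 5: DADADADABBBBCCBBCCBBCCBBCCBB ⇒ CC·BB·CC·BB·CC·BB·CC·BB·DA·DA·DA·DA·A·A·DA·DA·A·A·DA·DA·A·A·DA·DA·A·A·DA·DA
    A ↦ BB
    B ↦ DA
    C ↦ A
    D ↦ CC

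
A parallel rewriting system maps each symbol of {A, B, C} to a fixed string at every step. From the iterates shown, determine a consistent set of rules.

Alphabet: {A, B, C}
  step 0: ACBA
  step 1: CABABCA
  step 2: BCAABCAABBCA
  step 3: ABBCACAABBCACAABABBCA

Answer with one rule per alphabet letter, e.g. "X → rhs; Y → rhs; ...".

A->CA, B->AB, C->B

  step 2 ⇒ step 3: BCAABCAABBCA ⇒ AB·B·CA·CA·AB·B·CA·CA·AB·AB·B·CA
    A ↦ CA
    B ↦ AB
    C ↦ B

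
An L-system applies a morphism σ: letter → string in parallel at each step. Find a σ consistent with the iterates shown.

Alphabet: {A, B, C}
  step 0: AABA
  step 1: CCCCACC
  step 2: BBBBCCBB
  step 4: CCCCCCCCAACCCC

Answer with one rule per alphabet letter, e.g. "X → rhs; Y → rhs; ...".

A->CC, B->A, C->B

  step 1 ⇒ step 2: CCCCACC ⇒ B·B·B·B·CC·B·B
    A ↦ CC
    C ↦ B
  step 0 ⇒ step 1: AABA ⇒ CC·CC·A·CC
    B ↦ A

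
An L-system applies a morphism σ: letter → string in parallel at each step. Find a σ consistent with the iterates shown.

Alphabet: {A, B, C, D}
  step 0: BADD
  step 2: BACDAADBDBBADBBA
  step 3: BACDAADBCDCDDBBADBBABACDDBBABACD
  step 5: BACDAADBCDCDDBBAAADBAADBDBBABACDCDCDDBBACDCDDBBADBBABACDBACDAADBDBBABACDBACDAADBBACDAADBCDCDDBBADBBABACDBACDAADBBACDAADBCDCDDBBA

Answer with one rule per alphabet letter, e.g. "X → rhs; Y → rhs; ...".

  step 2 ⇒ step 3: BACDAADBDBBADBBA ⇒ BA·CD·AA·DB·CD·CD·DB·BA·DB·BA·BA·CD·DB·BA·BA·CD
    A ↦ CD
    B ↦ BA
    C ↦ AA
    D ↦ DB

A->CD, B->BA, C->AA, D->DB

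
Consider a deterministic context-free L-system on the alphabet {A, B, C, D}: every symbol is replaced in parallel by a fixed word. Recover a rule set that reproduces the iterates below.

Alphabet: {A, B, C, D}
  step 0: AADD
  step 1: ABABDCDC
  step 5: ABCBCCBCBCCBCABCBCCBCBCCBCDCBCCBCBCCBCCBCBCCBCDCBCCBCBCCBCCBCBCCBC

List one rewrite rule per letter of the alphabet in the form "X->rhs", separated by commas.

A->AB, B->C, C->BC, D->DC

  step 0 ⇒ step 1: AADD ⇒ AB·AB·DC·DC
    A ↦ AB
    D ↦ DC
    B ↦ C  (constrained at step 1)
    C ↦ BC  (constrained at step 1)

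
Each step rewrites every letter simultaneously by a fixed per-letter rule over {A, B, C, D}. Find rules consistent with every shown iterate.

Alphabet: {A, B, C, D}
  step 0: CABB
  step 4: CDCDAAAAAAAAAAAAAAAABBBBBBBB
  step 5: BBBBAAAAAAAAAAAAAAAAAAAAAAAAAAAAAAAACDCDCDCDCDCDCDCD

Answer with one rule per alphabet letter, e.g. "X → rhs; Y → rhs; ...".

  step 4 ⇒ step 5: CDCDAAAAAAAAAAAAAAAABBBBBBBB ⇒ B·B·B·B·AA·AA·AA·AA·AA·AA·AA·AA·AA·AA·AA·AA·AA·AA·AA·AA·CD·CD·CD·CD·CD·CD·CD·CD
    A ↦ AA
    B ↦ CD
    C ↦ B
    D ↦ B

A->AA, B->CD, C->B, D->B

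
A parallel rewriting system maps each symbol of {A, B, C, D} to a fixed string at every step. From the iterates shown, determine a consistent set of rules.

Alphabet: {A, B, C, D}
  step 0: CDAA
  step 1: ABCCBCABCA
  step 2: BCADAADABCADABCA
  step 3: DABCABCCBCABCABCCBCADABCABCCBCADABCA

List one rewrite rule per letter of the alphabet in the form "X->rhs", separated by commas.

  step 2 ⇒ step 3: BCADAADABCADABCA ⇒ D·A·BCA·BCC·BCA·BCA·BCC·BCA·D·A·BCA·BCC·BCA·D·A·BCA
    A ↦ BCA
    B ↦ D
    C ↦ A
    D ↦ BCC

A->BCA, B->D, C->A, D->BCC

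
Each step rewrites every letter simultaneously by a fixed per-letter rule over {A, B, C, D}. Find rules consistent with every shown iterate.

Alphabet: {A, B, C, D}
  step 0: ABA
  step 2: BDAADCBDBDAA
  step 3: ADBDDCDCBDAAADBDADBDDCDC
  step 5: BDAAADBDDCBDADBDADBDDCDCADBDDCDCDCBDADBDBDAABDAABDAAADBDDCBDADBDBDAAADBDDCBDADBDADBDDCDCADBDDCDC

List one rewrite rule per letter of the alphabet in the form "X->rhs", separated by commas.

A->DC, B->AD, C->AA, D->BD

  step 2 ⇒ step 3: BDAADCBDBDAA ⇒ AD·BD·DC·DC·BD·AA·AD·BD·AD·BD·DC·DC
    A ↦ DC
    B ↦ AD
    C ↦ AA
    D ↦ BD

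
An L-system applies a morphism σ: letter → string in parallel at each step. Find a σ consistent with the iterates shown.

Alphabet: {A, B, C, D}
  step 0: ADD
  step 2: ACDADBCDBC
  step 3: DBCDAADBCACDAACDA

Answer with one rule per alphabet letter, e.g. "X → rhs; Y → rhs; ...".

A->DBC, B->C, C->DA, D->A

  step 2 ⇒ step 3: ACDADBCDBC ⇒ DBC·DA·A·DBC·A·C·DA·A·C·DA
    A ↦ DBC
    B ↦ C
    C ↦ DA
    D ↦ A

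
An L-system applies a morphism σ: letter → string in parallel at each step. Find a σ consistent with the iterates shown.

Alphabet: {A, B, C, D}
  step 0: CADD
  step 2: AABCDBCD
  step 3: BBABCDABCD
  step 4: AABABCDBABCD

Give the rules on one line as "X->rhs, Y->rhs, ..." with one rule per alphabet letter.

A->B, B->A, C->B, D->CD

  step 3 ⇒ step 4: BBABCDABCD ⇒ A·A·B·A·B·CD·B·A·B·CD
    A ↦ B
    B ↦ A
    C ↦ B
    D ↦ CD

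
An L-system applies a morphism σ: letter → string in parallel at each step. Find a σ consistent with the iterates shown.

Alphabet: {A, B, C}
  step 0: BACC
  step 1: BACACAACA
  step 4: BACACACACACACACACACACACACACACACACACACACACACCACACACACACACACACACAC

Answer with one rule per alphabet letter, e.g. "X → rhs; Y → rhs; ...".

A->C, B->BA, C->ACA

  step 0 ⇒ step 1: BACC ⇒ BA·C·ACA·ACA
    A ↦ C
    B ↦ BA
    C ↦ ACA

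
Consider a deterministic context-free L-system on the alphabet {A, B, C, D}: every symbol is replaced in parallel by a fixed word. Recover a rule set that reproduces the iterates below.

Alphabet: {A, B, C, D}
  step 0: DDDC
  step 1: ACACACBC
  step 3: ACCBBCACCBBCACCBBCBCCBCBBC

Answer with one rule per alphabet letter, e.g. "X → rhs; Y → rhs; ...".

A->D, B->CB, C->BC, D->AC

  step 0 ⇒ step 1: DDDC ⇒ AC·AC·AC·BC
    C ↦ BC
    D ↦ AC
    A ↦ D  (constrained at step 1)
    B ↦ CB  (constrained at step 1)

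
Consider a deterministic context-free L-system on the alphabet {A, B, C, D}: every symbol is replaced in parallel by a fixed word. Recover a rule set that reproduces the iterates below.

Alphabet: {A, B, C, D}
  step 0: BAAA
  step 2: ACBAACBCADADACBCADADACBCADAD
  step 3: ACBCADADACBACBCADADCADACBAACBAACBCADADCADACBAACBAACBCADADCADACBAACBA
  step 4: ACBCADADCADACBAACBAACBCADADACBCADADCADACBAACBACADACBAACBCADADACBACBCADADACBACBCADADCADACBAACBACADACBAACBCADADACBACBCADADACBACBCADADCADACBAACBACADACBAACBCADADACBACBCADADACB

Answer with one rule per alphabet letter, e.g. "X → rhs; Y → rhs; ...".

A->ACB, B->AD, C->CAD, D->A

  step 3 ⇒ step 4: ACBCADADACBACBCADADCADACBAACBAACBCADADCADACBAACBAACBCADADCADACBAACBA ⇒ ACB·CAD·AD·CAD·ACB·A·ACB·A·ACB·CAD·AD·ACB·CAD·AD·CAD·ACB·A·ACB·A·CAD·ACB·A·ACB·CAD·AD·ACB·ACB·CAD·AD·ACB·ACB·CAD·AD·CAD·ACB·A·ACB·A·CAD·ACB·A·ACB·CAD·AD·ACB·ACB·CAD·AD·ACB·ACB·CAD·AD·CAD·ACB·A·ACB·A·CAD·ACB·A·ACB·CAD·AD·ACB·ACB·CAD·AD·ACB
    A ↦ ACB
    B ↦ AD
    C ↦ CAD
    D ↦ A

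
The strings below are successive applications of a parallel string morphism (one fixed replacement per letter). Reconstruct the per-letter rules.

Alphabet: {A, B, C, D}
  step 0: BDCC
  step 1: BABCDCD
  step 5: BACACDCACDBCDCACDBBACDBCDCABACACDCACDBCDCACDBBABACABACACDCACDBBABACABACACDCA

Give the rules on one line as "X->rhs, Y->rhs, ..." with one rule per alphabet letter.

  step 0 ⇒ step 1: BDCC ⇒ BA·B·CD·CD
    B ↦ BA
    C ↦ CD
    D ↦ B
    A ↦ CA  (constrained at step 1)

A->CA, B->BA, C->CD, D->B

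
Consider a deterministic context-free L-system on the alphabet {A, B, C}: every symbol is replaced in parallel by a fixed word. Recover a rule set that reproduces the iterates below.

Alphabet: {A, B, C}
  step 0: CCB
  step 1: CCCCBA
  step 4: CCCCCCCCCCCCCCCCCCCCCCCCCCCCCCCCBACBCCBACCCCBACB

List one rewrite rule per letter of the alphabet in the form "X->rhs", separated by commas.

A->CB, B->BA, C->CC

  step 0 ⇒ step 1: CCB ⇒ CC·CC·BA
    B ↦ BA
    C ↦ CC
    A ↦ CB  (constrained at step 1)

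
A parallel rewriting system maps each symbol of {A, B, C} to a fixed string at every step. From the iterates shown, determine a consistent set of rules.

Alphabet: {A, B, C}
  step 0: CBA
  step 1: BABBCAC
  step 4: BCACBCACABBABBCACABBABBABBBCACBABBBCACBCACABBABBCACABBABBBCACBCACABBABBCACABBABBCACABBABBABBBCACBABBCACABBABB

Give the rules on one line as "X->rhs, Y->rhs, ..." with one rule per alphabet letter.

A->CAC, B->ABB, C->B

  step 0 ⇒ step 1: CBA ⇒ B·ABB·CAC
    A ↦ CAC
    B ↦ ABB
    C ↦ B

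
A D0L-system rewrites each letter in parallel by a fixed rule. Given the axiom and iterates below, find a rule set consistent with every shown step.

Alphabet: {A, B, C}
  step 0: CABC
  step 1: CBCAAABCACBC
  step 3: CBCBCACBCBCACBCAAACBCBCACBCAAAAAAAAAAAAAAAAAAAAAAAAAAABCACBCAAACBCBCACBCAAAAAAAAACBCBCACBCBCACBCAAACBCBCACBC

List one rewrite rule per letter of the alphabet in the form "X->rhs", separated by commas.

  step 0 ⇒ step 1: CABC ⇒ CBC·AAA·BCA·CBC
    A ↦ AAA
    B ↦ BCA
    C ↦ CBC

A->AAA, B->BCA, C->CBC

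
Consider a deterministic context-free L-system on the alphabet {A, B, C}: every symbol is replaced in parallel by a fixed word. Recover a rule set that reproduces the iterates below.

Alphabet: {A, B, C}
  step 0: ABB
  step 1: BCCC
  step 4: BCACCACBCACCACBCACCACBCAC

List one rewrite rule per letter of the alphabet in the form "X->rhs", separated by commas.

A->BC, B->C, C->AC

  step 0 ⇒ step 1: ABB ⇒ BC·C·C
    A ↦ BC
    B ↦ C
    C ↦ AC  (constrained at step 1)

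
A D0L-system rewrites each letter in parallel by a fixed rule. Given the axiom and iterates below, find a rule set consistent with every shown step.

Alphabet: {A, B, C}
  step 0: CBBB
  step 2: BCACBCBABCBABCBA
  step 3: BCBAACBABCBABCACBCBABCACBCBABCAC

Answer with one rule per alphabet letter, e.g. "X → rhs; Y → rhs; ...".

  step 2 ⇒ step 3: BCACBCBABCBABCBA ⇒ BC·BA·AC·BA·BC·BA·BC·AC·BC·BA·BC·AC·BC·BA·BC·AC
    A ↦ AC
    B ↦ BC
    C ↦ BA

A->AC, B->BC, C->BA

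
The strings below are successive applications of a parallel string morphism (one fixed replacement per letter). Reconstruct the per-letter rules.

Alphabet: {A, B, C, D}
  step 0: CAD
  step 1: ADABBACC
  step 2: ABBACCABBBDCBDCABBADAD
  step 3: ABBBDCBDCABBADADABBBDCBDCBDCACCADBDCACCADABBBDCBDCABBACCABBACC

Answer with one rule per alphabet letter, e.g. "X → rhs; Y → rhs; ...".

A->ABB, B->BDC, C->AD, D->ACC

  step 2 ⇒ step 3: ABBACCABBBDCBDCABBADAD ⇒ ABB·BDC·BDC·ABB·AD·AD·ABB·BDC·BDC·BDC·ACC·AD·BDC·ACC·AD·ABB·BDC·BDC·ABB·ACC·ABB·ACC
    A ↦ ABB
    B ↦ BDC
    C ↦ AD
    D ↦ ACC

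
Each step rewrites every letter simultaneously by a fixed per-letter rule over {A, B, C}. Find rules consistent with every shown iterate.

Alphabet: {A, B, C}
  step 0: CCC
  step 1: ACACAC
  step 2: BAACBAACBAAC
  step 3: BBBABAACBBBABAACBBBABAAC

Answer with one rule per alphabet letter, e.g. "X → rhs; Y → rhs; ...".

A->BA, B->BB, C->AC

  step 2 ⇒ step 3: BAACBAACBAAC ⇒ BB·BA·BA·AC·BB·BA·BA·AC·BB·BA·BA·AC
    A ↦ BA
    B ↦ BB
    C ↦ AC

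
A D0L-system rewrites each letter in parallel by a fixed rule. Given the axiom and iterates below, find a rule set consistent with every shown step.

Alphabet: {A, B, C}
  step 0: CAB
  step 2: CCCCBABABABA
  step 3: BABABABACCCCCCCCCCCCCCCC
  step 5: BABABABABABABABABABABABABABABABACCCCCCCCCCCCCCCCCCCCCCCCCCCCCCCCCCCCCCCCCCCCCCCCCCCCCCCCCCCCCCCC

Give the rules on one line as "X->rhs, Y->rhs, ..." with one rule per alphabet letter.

  step 2 ⇒ step 3: CCCCBABABABA ⇒ BA·BA·BA·BA·CC·CC·CC·CC·CC·CC·CC·CC
    A ↦ CC
    B ↦ CC
    C ↦ BA

A->CC, B->CC, C->BA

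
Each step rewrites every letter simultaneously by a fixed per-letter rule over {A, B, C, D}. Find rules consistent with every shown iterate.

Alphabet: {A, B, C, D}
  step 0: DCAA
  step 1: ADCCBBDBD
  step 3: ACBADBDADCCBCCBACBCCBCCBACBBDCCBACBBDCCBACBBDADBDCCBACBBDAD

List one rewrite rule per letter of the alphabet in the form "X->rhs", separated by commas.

A->BD, B->ACB, C->CCB, D->AD

  step 0 ⇒ step 1: DCAA ⇒ AD·CCB·BD·BD
    A ↦ BD
    C ↦ CCB
    D ↦ AD
    B ↦ ACB  (constrained at step 1)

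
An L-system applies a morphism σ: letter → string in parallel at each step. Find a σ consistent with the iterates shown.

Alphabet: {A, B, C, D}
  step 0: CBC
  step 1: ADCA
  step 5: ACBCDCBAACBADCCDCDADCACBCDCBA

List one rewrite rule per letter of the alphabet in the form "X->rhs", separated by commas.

A->CD, B->DC, C->A, D->CB

  step 0 ⇒ step 1: CBC ⇒ A·DC·A
    B ↦ DC
    C ↦ A
    A ↦ CD  (constrained at step 1)
    D ↦ CB  (constrained at step 1)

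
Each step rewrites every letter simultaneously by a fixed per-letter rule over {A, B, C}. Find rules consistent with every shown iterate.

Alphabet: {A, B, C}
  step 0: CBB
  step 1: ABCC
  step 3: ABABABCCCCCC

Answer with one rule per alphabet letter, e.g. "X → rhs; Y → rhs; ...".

  step 0 ⇒ step 1: CBB ⇒ AB·C·C
    B ↦ C
    C ↦ AB
    A ↦ CC  (constrained at step 1)

A->CC, B->C, C->AB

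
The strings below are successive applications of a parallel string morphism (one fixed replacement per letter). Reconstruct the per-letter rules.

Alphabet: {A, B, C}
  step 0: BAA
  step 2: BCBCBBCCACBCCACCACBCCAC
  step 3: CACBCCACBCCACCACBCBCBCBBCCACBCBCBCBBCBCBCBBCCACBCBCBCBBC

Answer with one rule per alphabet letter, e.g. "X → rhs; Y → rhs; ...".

A->BCB, B->CAC, C->BC

  step 2 ⇒ step 3: BCBCBBCCACBCCACCACBCCAC ⇒ CAC·BC·CAC·BC·CAC·CAC·BC·BC·BCB·BC·CAC·BC·BC·BCB·BC·BC·BCB·BC·CAC·BC·BC·BCB·BC
    A ↦ BCB
    B ↦ CAC
    C ↦ BC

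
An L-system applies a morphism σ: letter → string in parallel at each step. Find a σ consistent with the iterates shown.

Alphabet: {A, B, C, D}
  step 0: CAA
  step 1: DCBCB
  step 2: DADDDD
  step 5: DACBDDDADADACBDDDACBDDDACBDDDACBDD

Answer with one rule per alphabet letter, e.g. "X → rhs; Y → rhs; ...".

  step 1 ⇒ step 2: DCBCB ⇒ DA·D·D·D·D
    B ↦ D
    C ↦ D
    D ↦ DA
  step 0 ⇒ step 1: CAA ⇒ D·CB·CB
    A ↦ CB

A->CB, B->D, C->D, D->DA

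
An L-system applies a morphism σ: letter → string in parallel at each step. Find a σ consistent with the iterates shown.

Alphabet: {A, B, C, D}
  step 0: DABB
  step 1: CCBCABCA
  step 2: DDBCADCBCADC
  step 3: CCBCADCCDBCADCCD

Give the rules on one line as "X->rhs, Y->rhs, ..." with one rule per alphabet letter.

  step 2 ⇒ step 3: DDBCADCBCADC ⇒ C·C·BCA·D·C·C·D·BCA·D·C·C·D
    A ↦ C
    B ↦ BCA
    C ↦ D
    D ↦ C

A->C, B->BCA, C->D, D->C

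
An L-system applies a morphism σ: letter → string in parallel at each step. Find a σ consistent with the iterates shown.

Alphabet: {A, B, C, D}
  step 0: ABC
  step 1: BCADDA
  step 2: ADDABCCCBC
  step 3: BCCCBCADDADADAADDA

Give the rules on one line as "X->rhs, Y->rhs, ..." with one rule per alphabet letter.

  step 2 ⇒ step 3: ADDABCCCBC ⇒ BC·C·C·BC·AD·DA·DA·DA·AD·DA
    A ↦ BC
    B ↦ AD
    C ↦ DA
    D ↦ C

A->BC, B->AD, C->DA, D->C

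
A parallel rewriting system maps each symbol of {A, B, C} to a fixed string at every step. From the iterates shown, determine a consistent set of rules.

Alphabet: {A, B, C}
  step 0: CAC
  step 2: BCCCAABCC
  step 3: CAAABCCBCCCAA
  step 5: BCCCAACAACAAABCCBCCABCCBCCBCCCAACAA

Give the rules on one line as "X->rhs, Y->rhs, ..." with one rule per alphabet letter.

  step 2 ⇒ step 3: BCCCAABCC ⇒ C·A·A·A·BCC·BCC·C·A·A
    A ↦ BCC
    B ↦ C
    C ↦ A

A->BCC, B->C, C->A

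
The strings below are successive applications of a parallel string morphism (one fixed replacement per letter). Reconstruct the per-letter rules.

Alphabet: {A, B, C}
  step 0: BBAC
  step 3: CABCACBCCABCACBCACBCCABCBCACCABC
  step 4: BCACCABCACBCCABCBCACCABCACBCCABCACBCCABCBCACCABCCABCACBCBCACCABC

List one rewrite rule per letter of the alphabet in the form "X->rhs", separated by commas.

  step 3 ⇒ step 4: CABCACBCCABCACBCACBCCABCBCACCABC ⇒ BC·AC·CA·BC·AC·BC·CA·BC·BC·AC·CA·BC·AC·BC·CA·BC·AC·BC·CA·BC·BC·AC·CA·BC·CA·BC·AC·BC·BC·AC·CA·BC
    A ↦ AC
    B ↦ CA
    C ↦ BC

A->AC, B->CA, C->BC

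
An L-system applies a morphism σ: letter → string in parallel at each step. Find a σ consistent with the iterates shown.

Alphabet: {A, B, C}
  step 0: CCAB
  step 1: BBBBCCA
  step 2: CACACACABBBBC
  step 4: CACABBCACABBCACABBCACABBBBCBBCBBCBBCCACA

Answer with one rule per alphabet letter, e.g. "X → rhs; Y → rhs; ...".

  step 1 ⇒ step 2: BBBBCCA ⇒ CA·CA·CA·CA·BB·BB·C
    A ↦ C
    B ↦ CA
    C ↦ BB

A->C, B->CA, C->BB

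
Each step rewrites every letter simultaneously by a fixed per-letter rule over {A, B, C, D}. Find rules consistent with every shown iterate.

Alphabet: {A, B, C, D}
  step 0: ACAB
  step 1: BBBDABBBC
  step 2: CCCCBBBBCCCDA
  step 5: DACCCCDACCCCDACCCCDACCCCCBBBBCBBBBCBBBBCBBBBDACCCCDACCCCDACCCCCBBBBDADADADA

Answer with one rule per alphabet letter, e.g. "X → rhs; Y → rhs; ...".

  step 1 ⇒ step 2: BBBDABBBC ⇒ C·C·C·CB·BBB·C·C·C·DA
    A ↦ BBB
    B ↦ C
    C ↦ DA
    D ↦ CB

A->BBB, B->C, C->DA, D->CB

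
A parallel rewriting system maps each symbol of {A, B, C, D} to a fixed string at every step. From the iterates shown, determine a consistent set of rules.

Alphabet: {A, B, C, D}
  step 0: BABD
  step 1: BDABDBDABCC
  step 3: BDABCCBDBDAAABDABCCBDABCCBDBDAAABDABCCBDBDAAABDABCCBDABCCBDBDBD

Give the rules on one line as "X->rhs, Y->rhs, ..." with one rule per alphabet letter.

A->BD, B->BDA, C->A, D->BCC

  step 0 ⇒ step 1: BABD ⇒ BDA·BD·BDA·BCC
    A ↦ BD
    B ↦ BDA
    D ↦ BCC
    C ↦ A  (constrained at step 1)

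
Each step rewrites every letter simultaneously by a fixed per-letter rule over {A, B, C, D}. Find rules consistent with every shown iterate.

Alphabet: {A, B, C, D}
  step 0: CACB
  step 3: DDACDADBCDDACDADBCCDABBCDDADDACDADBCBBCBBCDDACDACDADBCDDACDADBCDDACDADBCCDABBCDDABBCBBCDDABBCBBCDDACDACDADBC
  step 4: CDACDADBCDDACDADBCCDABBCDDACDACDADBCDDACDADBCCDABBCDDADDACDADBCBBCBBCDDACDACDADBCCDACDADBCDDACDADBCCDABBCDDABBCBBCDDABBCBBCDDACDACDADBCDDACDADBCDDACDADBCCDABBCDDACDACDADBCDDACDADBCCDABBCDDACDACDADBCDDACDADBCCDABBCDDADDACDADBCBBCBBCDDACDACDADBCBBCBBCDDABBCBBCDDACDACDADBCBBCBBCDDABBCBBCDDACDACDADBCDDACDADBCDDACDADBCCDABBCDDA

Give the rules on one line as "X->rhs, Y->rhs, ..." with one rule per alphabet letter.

A->DBC, B->BBC, C->DDA, D->CDA

  step 3 ⇒ step 4: DDACDADBCDDACDADBCCDABBCDDADDACDADBCBBCBBCDDACDACDADBCDDACDADBCDDACDADBCCDABBCDDABBCBBCDDABBCBBCDDACDACDADBC ⇒ CDA·CDA·DBC·DDA·CDA·DBC·CDA·BBC·DDA·CDA·CDA·DBC·DDA·CDA·DBC·CDA·BBC·DDA·DDA·CDA·DBC·BBC·BBC·DDA·CDA·CDA·DBC·CDA·CDA·DBC·DDA·CDA·DBC·CDA·BBC·DDA·BBC·BBC·DDA·BBC·BBC·DDA·CDA·CDA·DBC·DDA·CDA·DBC·DDA·CDA·DBC·CDA·BBC·DDA·CDA·CDA·DBC·DDA·CDA·DBC·CDA·BBC·DDA·CDA·CDA·DBC·DDA·CDA·DBC·CDA·BBC·DDA·DDA·CDA·DBC·BBC·BBC·DDA·CDA·CDA·DBC·BBC·BBC·DDA·BBC·BBC·DDA·CDA·CDA·DBC·BBC·BBC·DDA·BBC·BBC·DDA·CDA·CDA·DBC·DDA·CDA·DBC·DDA·CDA·DBC·CDA·BBC·DDA
    A ↦ DBC
    B ↦ BBC
    C ↦ DDA
    D ↦ CDA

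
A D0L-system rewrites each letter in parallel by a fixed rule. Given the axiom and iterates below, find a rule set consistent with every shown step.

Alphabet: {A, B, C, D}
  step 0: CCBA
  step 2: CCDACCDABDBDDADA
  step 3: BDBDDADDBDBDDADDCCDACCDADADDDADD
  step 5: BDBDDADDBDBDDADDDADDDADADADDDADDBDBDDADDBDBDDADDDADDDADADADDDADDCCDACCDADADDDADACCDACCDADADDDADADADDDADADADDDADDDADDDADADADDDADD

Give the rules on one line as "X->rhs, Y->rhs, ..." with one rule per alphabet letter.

A->DD, B->CC, C->BD, D->DA

  step 2 ⇒ step 3: CCDACCDABDBDDADA ⇒ BD·BD·DA·DD·BD·BD·DA·DD·CC·DA·CC·DA·DA·DD·DA·DD
    A ↦ DD
    B ↦ CC
    C ↦ BD
    D ↦ DA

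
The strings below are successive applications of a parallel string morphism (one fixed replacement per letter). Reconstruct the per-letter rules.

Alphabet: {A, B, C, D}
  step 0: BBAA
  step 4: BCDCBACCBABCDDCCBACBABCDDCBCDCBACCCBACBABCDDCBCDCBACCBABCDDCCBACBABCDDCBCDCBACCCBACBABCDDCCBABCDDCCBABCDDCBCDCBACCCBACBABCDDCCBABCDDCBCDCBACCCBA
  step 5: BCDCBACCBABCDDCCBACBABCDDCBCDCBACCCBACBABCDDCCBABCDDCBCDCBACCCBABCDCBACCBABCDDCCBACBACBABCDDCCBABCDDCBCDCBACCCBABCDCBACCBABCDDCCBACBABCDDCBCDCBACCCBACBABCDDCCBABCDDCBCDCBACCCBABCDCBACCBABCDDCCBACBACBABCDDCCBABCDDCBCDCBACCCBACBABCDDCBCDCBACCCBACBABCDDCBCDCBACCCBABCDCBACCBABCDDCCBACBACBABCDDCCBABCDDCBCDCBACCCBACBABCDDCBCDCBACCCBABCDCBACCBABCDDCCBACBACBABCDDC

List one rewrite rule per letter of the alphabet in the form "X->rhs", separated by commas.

A->DC, B->BCD, C->CBA, D->C

  step 4 ⇒ step 5: BCDCBACCBABCDDCCBACBABCDDCBCDCBACCCBACBABCDDCBCDCBACCBABCDDCCBACBABCDDCBCDCBACCCBACBABCDDCCBABCDDCCBABCDDCBCDCBACCCBACBABCDDCCBABCDDCBCDCBACCCBA ⇒ BCD·CBA·C·CBA·BCD·DC·CBA·CBA·BCD·DC·BCD·CBA·C·C·CBA·CBA·BCD·DC·CBA·BCD·DC·BCD·CBA·C·C·CBA·BCD·CBA·C·CBA·BCD·DC·CBA·CBA·CBA·BCD·DC·CBA·BCD·DC·BCD·CBA·C·C·CBA·BCD·CBA·C·CBA·BCD·DC·CBA·CBA·BCD·DC·BCD·CBA·C·C·CBA·CBA·BCD·DC·CBA·BCD·DC·BCD·CBA·C·C·CBA·BCD·CBA·C·CBA·BCD·DC·CBA·CBA·CBA·BCD·DC·CBA·BCD·DC·BCD·CBA·C·C·CBA·CBA·BCD·DC·BCD·CBA·C·C·CBA·CBA·BCD·DC·BCD·CBA·C·C·CBA·BCD·CBA·C·CBA·BCD·DC·CBA·CBA·CBA·BCD·DC·CBA·BCD·DC·BCD·CBA·C·C·CBA·CBA·BCD·DC·BCD·CBA·C·C·CBA·BCD·CBA·C·CBA·BCD·DC·CBA·CBA·CBA·BCD·DC
    A ↦ DC
    B ↦ BCD
    C ↦ CBA
    D ↦ C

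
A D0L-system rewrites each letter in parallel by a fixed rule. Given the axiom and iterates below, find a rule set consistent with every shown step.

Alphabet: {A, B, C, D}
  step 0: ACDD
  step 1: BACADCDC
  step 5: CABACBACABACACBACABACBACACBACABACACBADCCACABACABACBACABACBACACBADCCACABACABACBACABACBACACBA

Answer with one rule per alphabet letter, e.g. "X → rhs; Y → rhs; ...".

  step 0 ⇒ step 1: ACDD ⇒ BA·CA·DC·DC
    A ↦ BA
    C ↦ CA
    D ↦ DC
    B ↦ C  (constrained at step 1)

A->BA, B->C, C->CA, D->DC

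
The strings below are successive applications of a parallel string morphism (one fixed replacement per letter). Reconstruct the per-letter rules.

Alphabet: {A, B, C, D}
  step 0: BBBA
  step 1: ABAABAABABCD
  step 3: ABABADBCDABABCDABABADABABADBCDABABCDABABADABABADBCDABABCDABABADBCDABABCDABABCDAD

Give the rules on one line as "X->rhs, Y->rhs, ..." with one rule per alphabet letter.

  step 0 ⇒ step 1: BBBA ⇒ ABA·ABA·ABA·BCD
    A ↦ BCD
    B ↦ ABA
    C ↦ B  (constrained at step 1)
    D ↦ AD  (constrained at step 1)

A->BCD, B->ABA, C->B, D->AD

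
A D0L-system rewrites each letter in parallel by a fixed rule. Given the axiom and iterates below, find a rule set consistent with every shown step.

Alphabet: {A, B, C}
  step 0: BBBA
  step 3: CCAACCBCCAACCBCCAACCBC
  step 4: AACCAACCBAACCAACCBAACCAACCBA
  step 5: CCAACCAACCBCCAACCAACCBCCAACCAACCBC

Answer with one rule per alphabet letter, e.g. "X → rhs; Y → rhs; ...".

A->C, B->CCB, C->A

  step 4 ⇒ step 5: AACCAACCBAACCAACCBAACCAACCBA ⇒ C·C·A·A·C·C·A·A·CCB·C·C·A·A·C·C·A·A·CCB·C·C·A·A·C·C·A·A·CCB·C
    A ↦ C
    B ↦ CCB
    C ↦ A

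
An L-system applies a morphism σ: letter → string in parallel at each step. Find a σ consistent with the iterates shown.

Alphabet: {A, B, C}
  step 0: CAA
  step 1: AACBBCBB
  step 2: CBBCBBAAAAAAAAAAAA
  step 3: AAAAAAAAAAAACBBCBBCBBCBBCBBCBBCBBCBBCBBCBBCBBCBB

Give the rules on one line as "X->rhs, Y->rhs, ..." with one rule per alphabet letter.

  step 2 ⇒ step 3: CBBCBBAAAAAAAAAAAA ⇒ AA·AA·AA·AA·AA·AA·CBB·CBB·CBB·CBB·CBB·CBB·CBB·CBB·CBB·CBB·CBB·CBB
    A ↦ CBB
    B ↦ AA
    C ↦ AA

A->CBB, B->AA, C->AA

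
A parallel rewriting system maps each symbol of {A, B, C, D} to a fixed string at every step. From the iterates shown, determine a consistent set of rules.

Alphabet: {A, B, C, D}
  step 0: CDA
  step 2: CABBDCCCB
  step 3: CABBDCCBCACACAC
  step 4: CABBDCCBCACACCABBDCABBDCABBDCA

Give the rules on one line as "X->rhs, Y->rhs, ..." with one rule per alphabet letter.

  step 3 ⇒ step 4: CABBDCCBCACACAC ⇒ CA·BBD·C·C·B·CA·CA·C·CA·BBD·CA·BBD·CA·BBD·CA
    A ↦ BBD
    B ↦ C
    C ↦ CA
    D ↦ B

A->BBD, B->C, C->CA, D->B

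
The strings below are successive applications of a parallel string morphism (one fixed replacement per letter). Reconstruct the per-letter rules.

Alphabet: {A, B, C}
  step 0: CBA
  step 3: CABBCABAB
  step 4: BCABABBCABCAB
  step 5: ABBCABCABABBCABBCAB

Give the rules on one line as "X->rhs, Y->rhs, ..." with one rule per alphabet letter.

A->C, B->AB, C->B

  step 4 ⇒ step 5: BCABABBCABCAB ⇒ AB·B·C·AB·C·AB·AB·B·C·AB·B·C·AB
    A ↦ C
    B ↦ AB
    C ↦ B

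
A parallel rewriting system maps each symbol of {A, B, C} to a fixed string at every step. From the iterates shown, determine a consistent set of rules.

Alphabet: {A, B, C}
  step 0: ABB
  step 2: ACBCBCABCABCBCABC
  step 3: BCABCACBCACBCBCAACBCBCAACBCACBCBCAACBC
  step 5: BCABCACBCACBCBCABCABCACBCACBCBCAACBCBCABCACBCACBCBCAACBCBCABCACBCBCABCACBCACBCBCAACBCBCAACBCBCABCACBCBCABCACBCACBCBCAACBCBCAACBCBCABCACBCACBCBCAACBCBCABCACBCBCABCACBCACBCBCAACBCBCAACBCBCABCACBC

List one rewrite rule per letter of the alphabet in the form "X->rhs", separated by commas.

  step 2 ⇒ step 3: ACBCBCABCABCBCABC ⇒ BCA·BC·AC·BC·AC·BC·BCA·AC·BC·BCA·AC·BC·AC·BC·BCA·AC·BC
    A ↦ BCA
    B ↦ AC
    C ↦ BC

A->BCA, B->AC, C->BC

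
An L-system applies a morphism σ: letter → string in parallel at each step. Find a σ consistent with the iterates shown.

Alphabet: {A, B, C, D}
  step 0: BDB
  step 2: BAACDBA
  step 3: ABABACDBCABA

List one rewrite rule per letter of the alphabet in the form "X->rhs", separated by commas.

A->BA, B->A, C->CD, D->BC

  step 2 ⇒ step 3: BAACDBA ⇒ A·BA·BA·CD·BC·A·BA
    A ↦ BA
    B ↦ A
    C ↦ CD
    D ↦ BC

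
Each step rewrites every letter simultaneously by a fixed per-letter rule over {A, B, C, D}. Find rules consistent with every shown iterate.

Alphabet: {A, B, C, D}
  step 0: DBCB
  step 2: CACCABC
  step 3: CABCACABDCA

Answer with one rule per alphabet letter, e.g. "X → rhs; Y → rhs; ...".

A->B, B->D, C->CA, D->C

  step 2 ⇒ step 3: CACCABC ⇒ CA·B·CA·CA·B·D·CA
    A ↦ B
    B ↦ D
    C ↦ CA
    D ↦ C  (constrained at step 0)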